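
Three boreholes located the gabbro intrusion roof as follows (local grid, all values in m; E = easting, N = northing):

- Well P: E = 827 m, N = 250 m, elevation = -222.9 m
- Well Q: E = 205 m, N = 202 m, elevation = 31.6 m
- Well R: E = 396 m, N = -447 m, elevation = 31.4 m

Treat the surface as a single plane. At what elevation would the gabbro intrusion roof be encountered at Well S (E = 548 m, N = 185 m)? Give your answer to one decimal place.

-103.6 m

Let the plane be z = a·E + b·N + c.
Well Q−Well P: −622a − 48b = 254.5;  Well R−Well P: −431a − 697b = 254.3.
Solving gives a = −0.40010, b = −0.11744.
Then c = -222.9 − a·827 − b·250 = 137.34.
At (548, 185): z = −219.3 − 21.7 + 137.34 = -103.6 m.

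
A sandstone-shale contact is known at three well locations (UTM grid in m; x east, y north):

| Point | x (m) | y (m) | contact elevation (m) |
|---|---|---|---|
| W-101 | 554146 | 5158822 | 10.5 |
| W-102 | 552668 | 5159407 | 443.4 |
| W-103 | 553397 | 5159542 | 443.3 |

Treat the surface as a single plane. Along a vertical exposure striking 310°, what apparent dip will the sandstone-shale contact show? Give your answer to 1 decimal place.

Let the plane be z = a·x + b·y + c.
W-102−W-101: −1478a + 585b = 432.9;  W-103−W-101: −749a + 720b = 432.8.
Solving gives a = −0.09345, b = 0.50390.
Unit vector along 310° is (sin 310°, cos 310°) = (-0.7660, 0.6428).
Slope in that direction = a·(-0.7660) + b·(0.6428) = 0.39549.
Apparent dip = arctan|0.39549| = 21.6° (true dip is 27.1°, so apparent ≤ true as expected).

21.6°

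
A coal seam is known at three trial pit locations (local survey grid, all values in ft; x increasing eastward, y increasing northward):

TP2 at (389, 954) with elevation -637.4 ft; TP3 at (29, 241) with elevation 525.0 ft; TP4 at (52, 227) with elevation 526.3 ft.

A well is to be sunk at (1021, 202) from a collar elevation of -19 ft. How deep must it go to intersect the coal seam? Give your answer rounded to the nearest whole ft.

117 ft

Two edge vectors: TP2→TP3 = (-360, -713, 1162.4), TP2→TP4 = (-337, -727, 1163.7).
Normal n = (TP2→TP3) × (TP2→TP4) = (15346.7, 27203.2, 21439).
So ∂z/∂x = −n_x/n_z = −0.71583 and ∂z/∂y = −n_y/n_z = −1.26887.
Intercept c from TP2: -637.4 + 278.46 + 1210.50 = 851.56.
At (1021, 202): z_contact = −730.9 − 256.3 + 851.56 = -135.6 ft.
Depth below ground = -19 − (-135.6) = 117 ft.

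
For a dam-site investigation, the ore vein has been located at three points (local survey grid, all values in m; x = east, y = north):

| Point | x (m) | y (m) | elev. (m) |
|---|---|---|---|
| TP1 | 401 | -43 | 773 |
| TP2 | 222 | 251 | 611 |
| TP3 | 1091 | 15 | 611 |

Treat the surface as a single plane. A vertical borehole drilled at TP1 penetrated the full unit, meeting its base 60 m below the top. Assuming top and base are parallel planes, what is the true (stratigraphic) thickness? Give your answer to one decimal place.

49.5 m

Two edge vectors: TP1→TP2 = (-179, 294, -162), TP1→TP3 = (690, 58, -162).
Normal n = (TP1→TP2) × (TP1→TP3) = (-38232, -140778, -213242).
So ∂z/∂x = −n_x/n_z = −0.17929 and ∂z/∂y = −n_y/n_z = −0.66018.
|∇z| = √(a²+b²) = 0.68409, so dip δ = arctan(0.68409) = 34.38°.
True thickness = vertical thickness × cos δ = 60 × cos 34.38° = 49.5 m.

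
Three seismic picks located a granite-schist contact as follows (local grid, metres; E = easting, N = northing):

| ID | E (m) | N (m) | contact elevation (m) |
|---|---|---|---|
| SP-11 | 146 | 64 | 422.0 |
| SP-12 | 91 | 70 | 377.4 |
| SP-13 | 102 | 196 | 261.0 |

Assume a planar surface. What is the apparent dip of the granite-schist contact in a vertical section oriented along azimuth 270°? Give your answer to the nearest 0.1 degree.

Let the plane be z = a·E + b·N + c.
SP-12−SP-11: −55a + 6b = −44.6;  SP-13−SP-11: −44a + 132b = −161.
Solving gives a = 0.70343, b = −0.98522.
Unit vector along 270° is (sin 270°, cos 270°) = (-1.0000, -0.0000).
Slope in that direction = a·(-1.0000) + b·(-0.0000) = −0.70343.
Apparent dip = arctan|0.70343| = 35.1° (true dip is 50.4°, so apparent ≤ true as expected).

35.1°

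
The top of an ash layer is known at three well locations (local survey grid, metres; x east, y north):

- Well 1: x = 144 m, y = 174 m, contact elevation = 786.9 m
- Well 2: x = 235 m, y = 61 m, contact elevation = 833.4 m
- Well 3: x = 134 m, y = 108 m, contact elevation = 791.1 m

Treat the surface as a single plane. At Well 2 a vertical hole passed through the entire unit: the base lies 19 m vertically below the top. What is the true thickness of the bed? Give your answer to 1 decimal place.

Let the plane be z = a·x + b·y + c.
Well 2−Well 1: 91a − 113b = 46.5;  Well 3−Well 1: −10a − 66b = 4.2.
Solving gives a = 0.36357, b = −0.11872.
|∇z| = √(a²+b²) = 0.38246, so dip δ = arctan(0.38246) = 20.93°.
True thickness = vertical thickness × cos δ = 19 × cos 20.93° = 17.7 m.

17.7 m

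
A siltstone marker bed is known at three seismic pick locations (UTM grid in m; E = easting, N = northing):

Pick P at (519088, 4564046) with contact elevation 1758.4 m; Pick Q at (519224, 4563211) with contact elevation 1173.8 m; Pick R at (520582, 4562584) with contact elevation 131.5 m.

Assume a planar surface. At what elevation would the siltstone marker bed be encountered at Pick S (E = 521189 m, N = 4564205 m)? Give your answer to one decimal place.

Let the plane be z = a·E + b·N + c.
Pick Q−Pick P: 136a − 835b = −584.6;  Pick R−Pick P: 1494a − 1462b = −1626.9.
Solving gives a = −0.480400951, b = 0.621874815.
Then c = 1758.4 − a·519088 − b·4564046 = −2587136.49.
At (521189, 4564205): z = −250379.7 + 2838364.1 − 2587136.49 = 848.0 m.

848.0 m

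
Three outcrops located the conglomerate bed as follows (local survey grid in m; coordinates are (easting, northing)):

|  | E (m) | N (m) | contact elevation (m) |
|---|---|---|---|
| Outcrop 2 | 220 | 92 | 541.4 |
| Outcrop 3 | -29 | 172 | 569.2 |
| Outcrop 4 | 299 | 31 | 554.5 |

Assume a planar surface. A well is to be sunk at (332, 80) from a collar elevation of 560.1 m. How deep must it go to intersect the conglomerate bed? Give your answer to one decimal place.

Two edge vectors: Outcrop 2→Outcrop 3 = (-249, 80, 27.8), Outcrop 2→Outcrop 4 = (79, -61, 13.1).
Normal n = (Outcrop 2→Outcrop 3) × (Outcrop 2→Outcrop 4) = (2743.8, 5458.1, 8869).
So ∂z/∂E = −n_x/n_z = −0.30937 and ∂z/∂N = −n_y/n_z = −0.61541.
Intercept c from Outcrop 2: 541.4 + 68.06 + 56.62 = 666.08.
At (332, 80): z_contact = −102.71 − 49.23 + 666.08 = 514.14 m.
Depth below ground = 560.1 − 514.14 = 46.0 m.

46.0 m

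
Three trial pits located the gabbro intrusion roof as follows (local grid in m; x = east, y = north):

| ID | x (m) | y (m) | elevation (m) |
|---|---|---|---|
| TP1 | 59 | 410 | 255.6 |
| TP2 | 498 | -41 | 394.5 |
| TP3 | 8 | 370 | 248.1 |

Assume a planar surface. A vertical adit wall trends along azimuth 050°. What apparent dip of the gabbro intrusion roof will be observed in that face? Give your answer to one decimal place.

Two edge vectors: TP1→TP2 = (439, -451, 138.9), TP1→TP3 = (-51, -40, -7.5).
Normal n = (TP1→TP2) × (TP1→TP3) = (8938.5, -3791.4, -40561).
So ∂z/∂x = −n_x/n_z = 0.22037 and ∂z/∂y = −n_y/n_z = −0.09347.
Unit vector along 050° is (sin 50°, cos 50°) = (0.7660, 0.6428).
Slope in that direction = a·(0.7660) + b·(0.6428) = 0.10873.
Apparent dip = arctan|0.10873| = 6.2° (true dip is 13.5°, so apparent ≤ true as expected).

6.2°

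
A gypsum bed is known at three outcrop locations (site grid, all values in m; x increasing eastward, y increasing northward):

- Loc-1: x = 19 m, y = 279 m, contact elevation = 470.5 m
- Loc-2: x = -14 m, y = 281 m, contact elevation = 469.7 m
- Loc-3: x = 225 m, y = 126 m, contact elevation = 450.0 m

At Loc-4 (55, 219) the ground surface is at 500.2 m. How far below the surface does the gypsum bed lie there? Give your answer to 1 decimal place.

39.3 m

Two edge vectors: Loc-1→Loc-2 = (-33, 2, -0.8), Loc-1→Loc-3 = (206, -153, -20.5).
Normal n = (Loc-1→Loc-2) × (Loc-1→Loc-3) = (-163.4, -841.3, 4637).
So ∂z/∂x = −n_x/n_z = 0.03524 and ∂z/∂y = −n_y/n_z = 0.18143.
Intercept c from Loc-1: 470.5 − 0.67 − 50.62 = 419.21.
At (55, 219): z_contact = 1.94 + 39.73 + 419.21 = 460.88 m.
Depth below ground = 500.2 − 460.88 = 39.3 m.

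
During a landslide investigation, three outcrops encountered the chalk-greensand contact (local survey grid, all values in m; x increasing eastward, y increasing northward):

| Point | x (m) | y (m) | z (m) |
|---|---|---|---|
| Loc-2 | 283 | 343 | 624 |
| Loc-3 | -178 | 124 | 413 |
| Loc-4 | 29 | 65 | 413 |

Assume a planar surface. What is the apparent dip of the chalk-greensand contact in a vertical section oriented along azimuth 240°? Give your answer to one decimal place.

Two edge vectors: Loc-2→Loc-3 = (-461, -219, -211), Loc-2→Loc-4 = (-254, -278, -211).
Normal n = (Loc-2→Loc-3) × (Loc-2→Loc-4) = (-12449, -43677, 72532).
So ∂z/∂x = −n_x/n_z = 0.17163 and ∂z/∂y = −n_y/n_z = 0.60218.
Unit vector along 240° is (sin 240°, cos 240°) = (-0.8660, -0.5000).
Slope in that direction = a·(-0.8660) + b·(-0.5000) = −0.44973.
Apparent dip = arctan|0.44973| = 24.2° (true dip is 32.1°, so apparent ≤ true as expected).

24.2°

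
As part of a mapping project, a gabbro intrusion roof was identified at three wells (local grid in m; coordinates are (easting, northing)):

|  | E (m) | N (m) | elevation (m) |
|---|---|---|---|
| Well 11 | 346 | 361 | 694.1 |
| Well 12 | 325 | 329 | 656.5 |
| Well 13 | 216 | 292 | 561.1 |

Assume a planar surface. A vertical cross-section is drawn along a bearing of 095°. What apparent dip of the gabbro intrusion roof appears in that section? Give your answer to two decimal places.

Two edge vectors: Well 11→Well 12 = (-21, -32, -37.6), Well 11→Well 13 = (-130, -69, -133).
Normal n = (Well 11→Well 12) × (Well 11→Well 13) = (1661.6, 2095, -2711).
So ∂z/∂E = −n_x/n_z = 0.61291 and ∂z/∂N = −n_y/n_z = 0.77278.
Unit vector along 095° is (sin 95°, cos 95°) = (0.9962, -0.0872).
Slope in that direction = a·(0.9962) + b·(-0.0872) = 0.54323.
Apparent dip = arctan|0.54323| = 28.51° (true dip is 44.6°, so apparent ≤ true as expected).

28.51°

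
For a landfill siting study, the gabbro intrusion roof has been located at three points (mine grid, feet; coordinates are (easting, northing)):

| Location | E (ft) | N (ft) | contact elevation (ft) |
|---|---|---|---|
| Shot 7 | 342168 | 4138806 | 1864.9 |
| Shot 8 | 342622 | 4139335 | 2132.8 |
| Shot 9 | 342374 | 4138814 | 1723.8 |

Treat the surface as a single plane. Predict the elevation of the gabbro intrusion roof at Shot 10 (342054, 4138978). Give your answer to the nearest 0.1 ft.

Let the plane be z = a·E + b·N + c.
Shot 8−Shot 7: 454a + 529b = 267.9;  Shot 9−Shot 7: 206a + 8b = −141.1.
Solving gives a = −0.728912495, b = 1.131996734.
Then c = 1864.9 − a·342168 − b·4138806 = −4433839.45.
At (342054, 4138978): z = −249327.4 + 4685309.6 − 4433839.45 = 2142.7 ft.

2142.7 ft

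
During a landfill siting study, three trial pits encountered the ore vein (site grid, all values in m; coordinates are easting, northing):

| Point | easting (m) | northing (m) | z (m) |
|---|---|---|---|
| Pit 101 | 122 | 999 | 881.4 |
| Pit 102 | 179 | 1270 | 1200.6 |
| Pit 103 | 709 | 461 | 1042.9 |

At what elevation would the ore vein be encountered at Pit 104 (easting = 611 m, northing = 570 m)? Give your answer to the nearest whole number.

Let the plane be z = a·easting + b·northing + c.
Pit 102−Pit 101: 57a + 271b = 319.2;  Pit 103−Pit 101: 587a − 538b = 161.5.
Solving gives a = 1.13573, b = 0.93898.
Then c = 881.4 − a·122 − b·999 = −195.20.
At (611, 570): z = 693.9 + 535.2 − 195.20 = 1033.9 m.

1034 m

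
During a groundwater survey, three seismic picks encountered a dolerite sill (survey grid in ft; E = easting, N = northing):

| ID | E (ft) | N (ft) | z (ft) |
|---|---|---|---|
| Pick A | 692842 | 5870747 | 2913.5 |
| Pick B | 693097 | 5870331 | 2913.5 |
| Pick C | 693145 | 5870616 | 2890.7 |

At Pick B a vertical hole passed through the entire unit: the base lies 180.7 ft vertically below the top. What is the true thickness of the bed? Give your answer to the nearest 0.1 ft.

Two edge vectors: Pick A→Pick B = (255, -416, 0), Pick A→Pick C = (303, -131, -22.8).
Normal n = (Pick A→Pick B) × (Pick A→Pick C) = (9484.8, 5814, 92643).
So ∂z/∂E = −n_x/n_z = −0.10238 and ∂z/∂N = −n_y/n_z = −0.06276.
|∇z| = √(a²+b²) = 0.12008, so dip δ = arctan(0.12008) = 6.85°.
True thickness = vertical thickness × cos δ = 180.7 × cos 6.85° = 179.4 ft.

179.4 ft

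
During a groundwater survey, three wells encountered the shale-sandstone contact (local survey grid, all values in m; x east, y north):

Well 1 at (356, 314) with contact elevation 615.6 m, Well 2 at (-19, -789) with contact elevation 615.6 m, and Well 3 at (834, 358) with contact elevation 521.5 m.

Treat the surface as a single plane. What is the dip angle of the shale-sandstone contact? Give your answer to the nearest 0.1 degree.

Let the plane be z = a·x + b·y + c.
Well 2−Well 1: −375a − 1103b = 0;  Well 3−Well 1: 478a + 44b = −94.1.
Solving gives a = −0.20322, b = 0.06909.
Gradient magnitude |∇z| = √(a² + b²) = √(0.04130 + 0.00477) = 0.21465.
True dip = arctan(0.21465) = 12.1°, dipping toward ESE (azimuth ≈ 109°).

12.1°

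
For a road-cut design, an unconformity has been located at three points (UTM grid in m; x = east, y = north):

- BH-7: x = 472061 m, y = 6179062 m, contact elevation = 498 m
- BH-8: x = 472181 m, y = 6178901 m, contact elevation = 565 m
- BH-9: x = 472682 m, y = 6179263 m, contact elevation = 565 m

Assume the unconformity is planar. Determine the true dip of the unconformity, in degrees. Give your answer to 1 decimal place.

Two edge vectors: BH-7→BH-8 = (120, -161, 67), BH-7→BH-9 = (621, 201, 67).
Normal n = (BH-7→BH-8) × (BH-7→BH-9) = (-24254, 33567, 124101).
So ∂z/∂x = −n_x/n_z = 0.19544 and ∂z/∂y = −n_y/n_z = −0.27048.
Gradient magnitude |∇z| = √(a² + b²) = √(0.03820 + 0.07316) = 0.33370.
True dip = arctan(0.33370) = 18.5°, dipping toward NW (azimuth ≈ 324°).

18.5°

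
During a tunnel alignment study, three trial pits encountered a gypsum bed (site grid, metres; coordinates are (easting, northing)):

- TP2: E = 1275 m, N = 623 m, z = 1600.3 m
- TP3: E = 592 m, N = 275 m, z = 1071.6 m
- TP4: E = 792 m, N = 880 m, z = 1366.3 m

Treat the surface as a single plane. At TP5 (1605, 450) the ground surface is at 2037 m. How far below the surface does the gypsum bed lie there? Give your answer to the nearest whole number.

Two edge vectors: TP2→TP3 = (-683, -348, -528.7), TP2→TP4 = (-483, 257, -234).
Normal n = (TP2→TP3) × (TP2→TP4) = (217307.9, 95540.1, -343615).
So ∂z/∂E = −n_x/n_z = 0.63242 and ∂z/∂N = −n_y/n_z = 0.27804.
Intercept c from TP2: 1600.3 − 806.33 − 173.22 = 620.75.
At (1605, 450): z_contact = 1015.0 + 125.1 + 620.75 = 1760.9 m.
Depth below ground = 2037 − 1760.9 = 276 m.

276 m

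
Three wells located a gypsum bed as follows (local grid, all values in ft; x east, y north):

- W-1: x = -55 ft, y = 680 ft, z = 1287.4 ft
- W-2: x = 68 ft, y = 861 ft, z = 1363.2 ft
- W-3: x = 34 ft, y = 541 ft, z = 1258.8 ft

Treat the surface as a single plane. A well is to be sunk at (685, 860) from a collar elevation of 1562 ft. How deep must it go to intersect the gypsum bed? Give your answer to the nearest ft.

Two edge vectors: W-1→W-2 = (123, 181, 75.8), W-1→W-3 = (89, -139, -28.6).
Normal n = (W-1→W-2) × (W-1→W-3) = (5359.6, 10264, -33206).
So ∂z/∂x = −n_x/n_z = 0.16140 and ∂z/∂y = −n_y/n_z = 0.30910.
Intercept c from W-1: 1287.4 + 8.88 − 210.19 = 1086.09.
At (685, 860): z_contact = 110.6 + 265.8 + 1086.09 = 1462.5 ft.
Depth below ground = 1562 − 1462.5 = 100 ft.

100 ft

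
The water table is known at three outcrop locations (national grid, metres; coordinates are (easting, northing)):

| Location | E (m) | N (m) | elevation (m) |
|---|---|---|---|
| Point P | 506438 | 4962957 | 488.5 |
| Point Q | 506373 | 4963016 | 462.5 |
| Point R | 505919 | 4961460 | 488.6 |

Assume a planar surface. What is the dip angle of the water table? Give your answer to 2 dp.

17.85°

Two edge vectors: Point P→Point Q = (-65, 59, -26), Point P→Point R = (-519, -1497, 0.1).
Normal n = (Point P→Point Q) × (Point P→Point R) = (-38916.1, 13500.5, 127926).
So ∂z/∂E = −n_x/n_z = 0.30421 and ∂z/∂N = −n_y/n_z = −0.10553.
Gradient magnitude |∇z| = √(a² + b²) = √(0.09254 + 0.01114) = 0.32199.
True dip = arctan(0.32199) = 17.85°, dipping toward WNW (azimuth ≈ 289°).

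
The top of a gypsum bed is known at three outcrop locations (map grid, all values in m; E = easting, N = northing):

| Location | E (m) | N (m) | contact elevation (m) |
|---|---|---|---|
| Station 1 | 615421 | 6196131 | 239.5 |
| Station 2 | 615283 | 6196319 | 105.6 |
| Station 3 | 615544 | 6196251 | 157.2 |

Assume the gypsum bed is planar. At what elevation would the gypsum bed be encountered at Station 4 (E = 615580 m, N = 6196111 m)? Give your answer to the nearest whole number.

256 m

Two edge vectors: Station 1→Station 2 = (-138, 188, -133.9), Station 1→Station 3 = (123, 120, -82.3).
Normal n = (Station 1→Station 2) × (Station 1→Station 3) = (595.6, -27827.1, -39684).
So ∂z/∂E = −n_x/n_z = 0.01500857 and ∂z/∂N = −n_y/n_z = −0.70121712.
Intercept c from Station 1: 239.5 − 9236.59 + 4344833.11 = 4335836.02.
At (615580, 6196111): z = 9239.0 − 4344819.1 + 4335836.02 = 255.9 m.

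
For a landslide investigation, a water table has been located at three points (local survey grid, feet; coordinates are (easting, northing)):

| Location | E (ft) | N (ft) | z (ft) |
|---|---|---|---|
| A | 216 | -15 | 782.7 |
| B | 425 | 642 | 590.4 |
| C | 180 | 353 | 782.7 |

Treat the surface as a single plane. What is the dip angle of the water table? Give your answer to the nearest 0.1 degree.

35.3°

Two edge vectors: A→B = (209, 657, -192.3), A→C = (-36, 368, 0).
Normal n = (A→B) × (A→C) = (70766.4, 6922.8, 100564).
So ∂z/∂E = −n_x/n_z = −0.70370 and ∂z/∂N = −n_y/n_z = −0.06884.
Gradient magnitude |∇z| = √(a² + b²) = √(0.49519 + 0.00474) = 0.70705.
True dip = arctan(0.70705) = 35.3°, dipping toward E (azimuth ≈ 084°).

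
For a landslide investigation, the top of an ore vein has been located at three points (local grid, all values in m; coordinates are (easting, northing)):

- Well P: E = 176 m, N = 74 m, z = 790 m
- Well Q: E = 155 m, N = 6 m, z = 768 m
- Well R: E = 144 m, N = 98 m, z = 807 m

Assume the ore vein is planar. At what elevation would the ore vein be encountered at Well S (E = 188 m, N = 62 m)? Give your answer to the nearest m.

782 m

Let the plane be z = a·E + b·N + c.
Well Q−Well P: −21a − 68b = −22;  Well R−Well P: −32a + 24b = 17.
Solving gives a = −0.23433, b = 0.39590.
Then c = 790 − a·176 − b·74 = 801.95.
At (188, 62): z = −44.1 + 24.5 + 801.95 = 782.4 m.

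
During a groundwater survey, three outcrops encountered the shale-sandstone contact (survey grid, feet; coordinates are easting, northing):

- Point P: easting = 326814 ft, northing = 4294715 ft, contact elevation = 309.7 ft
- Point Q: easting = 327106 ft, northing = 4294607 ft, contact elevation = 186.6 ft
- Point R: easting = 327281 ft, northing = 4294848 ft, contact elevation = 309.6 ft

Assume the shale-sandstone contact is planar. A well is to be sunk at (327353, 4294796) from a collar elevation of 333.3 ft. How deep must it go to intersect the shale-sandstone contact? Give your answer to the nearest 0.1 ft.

Let the plane be z = a·easting + b·northing + c.
Point Q−Point P: 292a − 108b = −123.1;  Point R−Point P: 467a + 133b = −0.1.
Solving gives a = −0.183518909, b = 0.643634062.
Then c = 309.7 − a·326814 − b·4294715 = −2703938.61.
At (327353, 4294796): z_contact = −60075.47 + 2764277.00 − 2703938.61 = 262.92 ft.
Depth below ground = 333.3 − 262.92 = 70.4 ft.

70.4 ft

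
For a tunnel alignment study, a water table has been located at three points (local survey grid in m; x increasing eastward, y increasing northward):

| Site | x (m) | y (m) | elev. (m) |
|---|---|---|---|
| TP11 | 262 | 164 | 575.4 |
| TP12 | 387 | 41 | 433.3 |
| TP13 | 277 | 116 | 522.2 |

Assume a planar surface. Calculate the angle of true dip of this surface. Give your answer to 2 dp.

47.45°

Two edge vectors: TP11→TP12 = (125, -123, -142.1), TP11→TP13 = (15, -48, -53.2).
Normal n = (TP11→TP12) × (TP11→TP13) = (-277.2, 4518.5, -4155).
So ∂z/∂x = −n_x/n_z = −0.06671 and ∂z/∂y = −n_y/n_z = 1.08748.
Gradient magnitude |∇z| = √(a² + b²) = √(0.00445 + 1.18262) = 1.08953.
True dip = arctan(1.08953) = 47.45°, dipping toward S (azimuth ≈ 176°).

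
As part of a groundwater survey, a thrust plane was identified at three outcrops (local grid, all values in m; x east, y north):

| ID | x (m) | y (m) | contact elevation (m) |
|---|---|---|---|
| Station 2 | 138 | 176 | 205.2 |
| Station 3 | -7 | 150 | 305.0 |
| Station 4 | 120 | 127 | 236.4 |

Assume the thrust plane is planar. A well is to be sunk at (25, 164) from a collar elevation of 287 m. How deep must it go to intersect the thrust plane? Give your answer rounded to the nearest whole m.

7 m

Let the plane be z = a·x + b·y + c.
Station 3−Station 2: −145a − 26b = 99.8;  Station 4−Station 2: −18a − 49b = 31.2.
Solving gives a = −0.61458, b = −0.41097.
Then c = 205.2 − a·138 − b·176 = 362.34.
At (25, 164): z_contact = −15.4 − 67.4 + 362.34 = 279.6 m.
Depth below ground = 287 − 279.6 = 7 m.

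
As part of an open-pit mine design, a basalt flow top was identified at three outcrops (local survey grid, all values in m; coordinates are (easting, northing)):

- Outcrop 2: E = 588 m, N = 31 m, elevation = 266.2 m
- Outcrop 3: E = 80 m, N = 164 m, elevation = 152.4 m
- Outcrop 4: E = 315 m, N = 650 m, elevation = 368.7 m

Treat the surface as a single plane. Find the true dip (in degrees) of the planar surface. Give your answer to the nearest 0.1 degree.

Two edge vectors: Outcrop 2→Outcrop 3 = (-508, 133, -113.8), Outcrop 2→Outcrop 4 = (-273, 619, 102.5).
Normal n = (Outcrop 2→Outcrop 3) × (Outcrop 2→Outcrop 4) = (84074.7, 83137.4, -278143).
So ∂z/∂E = −n_x/n_z = 0.30227 and ∂z/∂N = −n_y/n_z = 0.29890.
Gradient magnitude |∇z| = √(a² + b²) = √(0.09137 + 0.08934) = 0.42510.
True dip = arctan(0.42510) = 23.0°, dipping toward SW (azimuth ≈ 225°).

23.0°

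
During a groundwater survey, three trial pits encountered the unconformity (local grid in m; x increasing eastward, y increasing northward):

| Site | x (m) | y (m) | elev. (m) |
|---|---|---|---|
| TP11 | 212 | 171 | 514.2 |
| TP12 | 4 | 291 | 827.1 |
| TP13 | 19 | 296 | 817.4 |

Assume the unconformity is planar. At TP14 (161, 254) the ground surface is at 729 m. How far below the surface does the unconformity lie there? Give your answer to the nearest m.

88 m

Let the plane be z = a·x + b·y + c.
TP12−TP11: −208a + 120b = 312.9;  TP13−TP11: −193a + 125b = 303.2.
Solving gives a = −0.96074, b = 0.94222.
Then c = 514.2 − a·212 − b·171 = 556.76.
At (161, 254): z_contact = −154.7 + 239.3 + 556.76 = 641.4 m.
Depth below ground = 729 − 641.4 = 88 m.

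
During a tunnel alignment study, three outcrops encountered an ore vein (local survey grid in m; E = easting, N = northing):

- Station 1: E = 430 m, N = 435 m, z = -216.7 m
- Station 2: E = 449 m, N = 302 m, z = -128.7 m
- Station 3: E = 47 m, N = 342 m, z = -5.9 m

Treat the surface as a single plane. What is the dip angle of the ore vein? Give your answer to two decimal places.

Two edge vectors: Station 1→Station 2 = (19, -133, 88), Station 1→Station 3 = (-383, -93, 210.8).
Normal n = (Station 1→Station 2) × (Station 1→Station 3) = (-19852.4, -37709.2, -52706).
So ∂z/∂E = −n_x/n_z = −0.37666 and ∂z/∂N = −n_y/n_z = −0.71546.
Gradient magnitude |∇z| = √(a² + b²) = √(0.14188 + 0.51189) = 0.80856.
True dip = arctan(0.80856) = 38.96°, dipping toward NNE (azimuth ≈ 028°).

38.96°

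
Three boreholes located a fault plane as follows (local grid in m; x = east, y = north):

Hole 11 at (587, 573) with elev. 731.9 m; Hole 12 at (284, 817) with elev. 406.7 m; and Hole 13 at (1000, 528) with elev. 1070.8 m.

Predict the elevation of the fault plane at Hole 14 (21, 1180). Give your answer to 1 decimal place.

69.6 m

Let the plane be z = a·x + b·y + c.
Hole 12−Hole 11: −303a + 244b = −325.2;  Hole 13−Hole 11: 413a − 45b = 338.9.
Solving gives a = 0.781041, b = −0.362887.
Then c = 731.9 − a·587 − b·573 = 481.36.
At (21, 1180): z = 16.4 − 428.2 + 481.36 = 69.6 m.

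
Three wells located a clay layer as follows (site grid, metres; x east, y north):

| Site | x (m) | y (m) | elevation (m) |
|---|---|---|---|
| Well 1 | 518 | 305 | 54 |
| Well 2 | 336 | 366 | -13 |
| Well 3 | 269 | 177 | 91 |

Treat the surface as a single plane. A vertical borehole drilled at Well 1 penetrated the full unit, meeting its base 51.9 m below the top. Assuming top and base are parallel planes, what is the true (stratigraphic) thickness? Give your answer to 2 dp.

43.91 m

Two edge vectors: Well 1→Well 2 = (-182, 61, -67), Well 1→Well 3 = (-249, -128, 37).
Normal n = (Well 1→Well 2) × (Well 1→Well 3) = (-6319, 23417, 38485).
So ∂z/∂x = −n_x/n_z = 0.16419 and ∂z/∂y = −n_y/n_z = −0.60847.
|∇z| = √(a²+b²) = 0.63024, so dip δ = arctan(0.63024) = 32.22°.
True thickness = vertical thickness × cos δ = 51.9 × cos 32.22° = 43.91 m.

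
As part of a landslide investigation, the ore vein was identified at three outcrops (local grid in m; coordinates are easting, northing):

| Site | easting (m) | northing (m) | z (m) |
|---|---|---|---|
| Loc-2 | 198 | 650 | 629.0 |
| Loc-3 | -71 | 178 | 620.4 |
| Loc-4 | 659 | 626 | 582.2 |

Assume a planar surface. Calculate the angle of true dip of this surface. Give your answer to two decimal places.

6.98°

Let the plane be z = a·easting + b·northing + c.
Loc-3−Loc-2: −269a − 472b = −8.6;  Loc-4−Loc-2: 461a − 24b = −46.8.
Solving gives a = −0.09767, b = 0.07389.
Gradient magnitude |∇z| = √(a² + b²) = √(0.00954 + 0.00546) = 0.12247.
True dip = arctan(0.12247) = 6.98°, dipping toward SE (azimuth ≈ 127°).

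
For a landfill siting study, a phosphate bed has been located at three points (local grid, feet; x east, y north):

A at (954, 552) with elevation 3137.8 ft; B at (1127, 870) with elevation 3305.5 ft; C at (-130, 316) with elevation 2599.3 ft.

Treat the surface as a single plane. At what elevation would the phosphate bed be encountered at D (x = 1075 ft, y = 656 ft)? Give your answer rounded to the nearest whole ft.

Two edge vectors: A→B = (173, 318, 167.7), A→C = (-1084, -236, -538.5).
Normal n = (A→B) × (A→C) = (-131665.8, -88626.3, 303884).
So ∂z/∂x = −n_x/n_z = 0.43328 and ∂z/∂y = −n_y/n_z = 0.29165.
Intercept c from A: 3137.8 − 413.35 − 160.99 = 2563.47.
At (1075, 656): z = 465.8 + 191.3 + 2563.47 = 3220.6 ft.

3221 ft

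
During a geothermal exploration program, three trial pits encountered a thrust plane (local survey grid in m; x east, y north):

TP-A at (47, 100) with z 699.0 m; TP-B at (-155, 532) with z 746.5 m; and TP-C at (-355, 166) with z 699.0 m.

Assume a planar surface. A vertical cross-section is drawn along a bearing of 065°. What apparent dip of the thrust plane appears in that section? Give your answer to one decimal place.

3.9°

Let the plane be z = a·x + b·y + c.
TP-B−TP-A: −202a + 432b = 47.5;  TP-C−TP-A: −402a + 66b = 0.
Solving gives a = 0.01955, b = 0.11910.
Unit vector along 065° is (sin 65°, cos 65°) = (0.9063, 0.4226).
Slope in that direction = a·(0.9063) + b·(0.4226) = 0.06805.
Apparent dip = arctan|0.06805| = 3.9° (true dip is 6.9°, so apparent ≤ true as expected).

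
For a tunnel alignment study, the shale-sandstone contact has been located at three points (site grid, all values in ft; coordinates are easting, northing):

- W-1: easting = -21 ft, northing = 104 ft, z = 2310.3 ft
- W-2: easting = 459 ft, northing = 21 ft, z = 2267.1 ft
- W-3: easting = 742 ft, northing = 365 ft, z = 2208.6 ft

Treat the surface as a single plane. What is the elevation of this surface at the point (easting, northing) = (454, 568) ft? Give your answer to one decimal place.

Two edge vectors: W-1→W-2 = (480, -83, -43.2), W-1→W-3 = (763, 261, -101.7).
Normal n = (W-1→W-2) × (W-1→W-3) = (19716.3, 15854.4, 188609).
So ∂z/∂easting = −n_x/n_z = −0.10454 and ∂z/∂northing = −n_y/n_z = −0.08406.
Intercept c from W-1: 2310.3 − 2.20 + 8.74 = 2316.85.
At (454, 568): z = −47.5 − 47.7 + 2316.85 = 2221.6 ft.

2221.6 ft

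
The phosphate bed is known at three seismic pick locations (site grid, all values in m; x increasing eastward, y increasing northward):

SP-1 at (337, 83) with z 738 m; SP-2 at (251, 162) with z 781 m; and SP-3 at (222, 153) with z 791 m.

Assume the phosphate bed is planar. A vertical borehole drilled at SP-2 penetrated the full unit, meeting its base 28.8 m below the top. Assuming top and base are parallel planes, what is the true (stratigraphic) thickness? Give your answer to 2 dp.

Two edge vectors: SP-1→SP-2 = (-86, 79, 43), SP-1→SP-3 = (-115, 70, 53).
Normal n = (SP-1→SP-2) × (SP-1→SP-3) = (1177, -387, 3065).
So ∂z/∂x = −n_x/n_z = −0.38401 and ∂z/∂y = −n_y/n_z = 0.12626.
|∇z| = √(a²+b²) = 0.40424, so dip δ = arctan(0.40424) = 22.01°.
True thickness = vertical thickness × cos δ = 28.8 × cos 22.01° = 26.70 m.

26.70 m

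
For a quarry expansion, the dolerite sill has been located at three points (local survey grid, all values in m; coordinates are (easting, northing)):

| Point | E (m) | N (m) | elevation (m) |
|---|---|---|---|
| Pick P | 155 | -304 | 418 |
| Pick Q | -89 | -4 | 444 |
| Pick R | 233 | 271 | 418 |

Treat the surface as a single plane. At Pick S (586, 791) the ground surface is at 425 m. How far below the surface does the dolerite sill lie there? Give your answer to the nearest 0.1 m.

32.8 m

Two edge vectors: Pick P→Pick Q = (-244, 300, 26), Pick P→Pick R = (78, 575, 0).
Normal n = (Pick P→Pick Q) × (Pick P→Pick R) = (-14950, 2028, -163700).
So ∂z/∂E = −n_x/n_z = −0.09133 and ∂z/∂N = −n_y/n_z = 0.01239.
Intercept c from Pick P: 418 + 14.16 + 3.77 = 435.92.
At (586, 791): z_contact = −53.52 + 9.80 + 435.92 = 392.20 m.
Depth below ground = 425 − 392.20 = 32.8 m.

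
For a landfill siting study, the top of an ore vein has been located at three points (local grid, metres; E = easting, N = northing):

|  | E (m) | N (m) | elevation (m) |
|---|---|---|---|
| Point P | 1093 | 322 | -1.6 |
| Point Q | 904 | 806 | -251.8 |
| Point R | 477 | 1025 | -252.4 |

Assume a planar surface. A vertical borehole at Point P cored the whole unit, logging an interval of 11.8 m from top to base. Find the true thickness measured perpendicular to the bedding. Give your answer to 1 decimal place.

Two edge vectors: Point P→Point Q = (-189, 484, -250.2), Point P→Point R = (-616, 703, -250.8).
Normal n = (Point P→Point Q) × (Point P→Point R) = (54503.4, 106722, 165277).
So ∂z/∂E = −n_x/n_z = −0.32977 and ∂z/∂N = −n_y/n_z = −0.64572.
|∇z| = √(a²+b²) = 0.72505, so dip δ = arctan(0.72505) = 35.94°.
True thickness = vertical thickness × cos δ = 11.8 × cos 35.94° = 9.6 m.

9.6 m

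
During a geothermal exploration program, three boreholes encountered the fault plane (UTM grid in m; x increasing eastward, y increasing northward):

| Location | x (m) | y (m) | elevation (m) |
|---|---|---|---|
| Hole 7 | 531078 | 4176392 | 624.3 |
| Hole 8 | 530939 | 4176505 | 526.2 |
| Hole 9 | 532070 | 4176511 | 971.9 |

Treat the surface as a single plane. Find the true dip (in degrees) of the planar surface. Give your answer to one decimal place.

Two edge vectors: Hole 7→Hole 8 = (-139, 113, -98.1), Hole 7→Hole 9 = (992, 119, 347.6).
Normal n = (Hole 7→Hole 8) × (Hole 7→Hole 9) = (50952.7, -48998.8, -128637).
So ∂z/∂x = −n_x/n_z = 0.39610 and ∂z/∂y = −n_y/n_z = −0.38091.
Gradient magnitude |∇z| = √(a² + b²) = √(0.15689 + 0.14509) = 0.54953.
True dip = arctan(0.54953) = 28.8°, dipping toward NW (azimuth ≈ 314°).

28.8°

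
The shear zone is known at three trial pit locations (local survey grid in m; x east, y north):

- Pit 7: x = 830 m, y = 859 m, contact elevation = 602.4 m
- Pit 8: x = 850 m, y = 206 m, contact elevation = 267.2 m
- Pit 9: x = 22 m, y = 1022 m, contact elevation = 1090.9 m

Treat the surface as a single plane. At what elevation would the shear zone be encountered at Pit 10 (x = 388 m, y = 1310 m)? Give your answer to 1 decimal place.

1049.8 m

Let the plane be z = a·x + b·y + c.
Pit 8−Pit 7: 20a − 653b = −335.2;  Pit 9−Pit 7: −808a + 163b = 488.5.
Solving gives a = −0.504140, b = 0.497882.
Then c = 602.4 − a·830 − b·859 = 593.16.
At (388, 1310): z = −195.6 + 652.2 + 593.16 = 1049.8 m.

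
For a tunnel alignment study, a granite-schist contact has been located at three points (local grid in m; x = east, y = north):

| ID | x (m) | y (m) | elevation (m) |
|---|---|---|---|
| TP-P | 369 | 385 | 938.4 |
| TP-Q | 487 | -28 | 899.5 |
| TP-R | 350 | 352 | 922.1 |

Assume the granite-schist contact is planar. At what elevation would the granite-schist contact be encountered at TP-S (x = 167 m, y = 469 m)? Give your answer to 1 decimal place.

Two edge vectors: TP-P→TP-Q = (118, -413, -38.9), TP-P→TP-R = (-19, -33, -16.3).
Normal n = (TP-P→TP-Q) × (TP-P→TP-R) = (5448.2, 2662.5, -11741).
So ∂z/∂x = −n_x/n_z = 0.46403 and ∂z/∂y = −n_y/n_z = 0.22677.
Intercept c from TP-P: 938.4 − 171.23 − 87.31 = 679.87.
At (167, 469): z = 77.5 + 106.4 + 679.87 = 863.7 m.

863.7 m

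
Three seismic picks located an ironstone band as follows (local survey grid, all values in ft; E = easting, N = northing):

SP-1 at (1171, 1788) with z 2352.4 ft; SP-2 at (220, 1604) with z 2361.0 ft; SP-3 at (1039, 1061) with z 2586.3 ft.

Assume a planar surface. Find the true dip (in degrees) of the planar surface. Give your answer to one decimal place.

18.6°

Two edge vectors: SP-1→SP-2 = (-951, -184, 8.6), SP-1→SP-3 = (-132, -727, 233.9).
Normal n = (SP-1→SP-2) × (SP-1→SP-3) = (-36785.4, 221303.7, 667089).
So ∂z/∂E = −n_x/n_z = 0.05514 and ∂z/∂N = −n_y/n_z = −0.33175.
Gradient magnitude |∇z| = √(a² + b²) = √(0.00304 + 0.11006) = 0.33630.
True dip = arctan(0.33630) = 18.6°, dipping toward N (azimuth ≈ 351°).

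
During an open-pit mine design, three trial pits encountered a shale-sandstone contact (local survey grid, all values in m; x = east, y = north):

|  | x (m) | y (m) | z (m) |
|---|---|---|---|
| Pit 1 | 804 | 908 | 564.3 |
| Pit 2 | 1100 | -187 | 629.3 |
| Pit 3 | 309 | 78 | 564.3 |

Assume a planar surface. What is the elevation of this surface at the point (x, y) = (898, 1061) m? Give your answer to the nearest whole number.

564 m

Let the plane be z = a·x + b·y + c.
Pit 2−Pit 1: 296a − 1095b = 65;  Pit 3−Pit 1: −495a − 830b = 0.
Solving gives a = 0.06849, b = −0.04085.
Then c = 564.3 − a·804 − b·908 = 546.32.
At (898, 1061): z = 61.5 − 43.3 + 546.32 = 564.5 m.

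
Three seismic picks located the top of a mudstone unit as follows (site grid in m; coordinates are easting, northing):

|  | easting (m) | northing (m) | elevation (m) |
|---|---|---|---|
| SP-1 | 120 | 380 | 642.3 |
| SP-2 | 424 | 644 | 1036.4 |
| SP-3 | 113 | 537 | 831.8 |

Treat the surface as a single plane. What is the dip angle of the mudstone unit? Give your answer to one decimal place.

51.1°

Let the plane be z = a·easting + b·northing + c.
SP-2−SP-1: 304a + 264b = 394.1;  SP-3−SP-1: −7a + 157b = 189.5.
Solving gives a = 0.23894, b = 1.21766.
Gradient magnitude |∇z| = √(a² + b²) = √(0.05709 + 1.48270) = 1.24088.
True dip = arctan(1.24088) = 51.1°, dipping toward S (azimuth ≈ 191°).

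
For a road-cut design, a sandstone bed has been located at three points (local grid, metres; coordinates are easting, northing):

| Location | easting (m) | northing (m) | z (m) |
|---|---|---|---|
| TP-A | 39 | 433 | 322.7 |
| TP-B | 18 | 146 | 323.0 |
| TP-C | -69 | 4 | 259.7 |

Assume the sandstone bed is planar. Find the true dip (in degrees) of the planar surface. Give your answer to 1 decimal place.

Two edge vectors: TP-A→TP-B = (-21, -287, 0.3), TP-A→TP-C = (-108, -429, -63).
Normal n = (TP-A→TP-B) × (TP-A→TP-C) = (18209.7, -1355.4, -21987).
So ∂z/∂easting = −n_x/n_z = 0.82820 and ∂z/∂northing = −n_y/n_z = −0.06165.
Gradient magnitude |∇z| = √(a² + b²) = √(0.68592 + 0.00380) = 0.83049.
True dip = arctan(0.83049) = 39.7°, dipping toward W (azimuth ≈ 274°).

39.7°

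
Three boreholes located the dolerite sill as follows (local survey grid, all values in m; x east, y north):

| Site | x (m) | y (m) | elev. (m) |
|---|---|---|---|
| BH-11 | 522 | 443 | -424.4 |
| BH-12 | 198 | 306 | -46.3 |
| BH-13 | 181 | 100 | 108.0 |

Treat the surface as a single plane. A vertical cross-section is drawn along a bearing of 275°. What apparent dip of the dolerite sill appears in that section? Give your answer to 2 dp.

39.31°

Two edge vectors: BH-11→BH-12 = (-324, -137, 378.1), BH-11→BH-13 = (-341, -343, 532.4).
Normal n = (BH-11→BH-12) × (BH-11→BH-13) = (56749.5, 43565.5, 64415).
So ∂z/∂x = −n_x/n_z = −0.88100 and ∂z/∂y = −n_y/n_z = −0.67633.
Unit vector along 275° is (sin 275°, cos 275°) = (-0.9962, 0.0872).
Slope in that direction = a·(-0.9962) + b·(0.0872) = 0.81870.
Apparent dip = arctan|0.81870| = 39.31° (true dip is 48.0°, so apparent ≤ true as expected).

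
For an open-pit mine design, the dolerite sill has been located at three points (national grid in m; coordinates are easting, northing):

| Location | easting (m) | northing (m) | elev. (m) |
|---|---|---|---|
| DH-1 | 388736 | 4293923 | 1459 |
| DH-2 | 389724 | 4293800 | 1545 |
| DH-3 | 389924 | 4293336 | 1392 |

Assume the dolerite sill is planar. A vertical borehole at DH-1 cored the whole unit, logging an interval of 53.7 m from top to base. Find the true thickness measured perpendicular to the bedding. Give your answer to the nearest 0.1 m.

49.7 m

Let the plane be z = a·easting + b·northing + c.
DH-2−DH-1: 988a − 123b = 86;  DH-3−DH-1: 1188a − 587b = −67.
Solving gives a = 0.13536, b = 0.38809.
|∇z| = √(a²+b²) = 0.41101, so dip δ = arctan(0.41101) = 22.34°.
True thickness = vertical thickness × cos δ = 53.7 × cos 22.34° = 49.7 m.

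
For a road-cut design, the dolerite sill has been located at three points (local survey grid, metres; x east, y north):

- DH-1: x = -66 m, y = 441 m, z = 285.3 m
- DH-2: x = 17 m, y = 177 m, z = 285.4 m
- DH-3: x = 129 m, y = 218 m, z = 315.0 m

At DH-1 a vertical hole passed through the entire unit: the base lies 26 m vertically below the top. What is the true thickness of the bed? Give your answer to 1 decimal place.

25.2 m

Let the plane be z = a·x + b·y + c.
DH-2−DH-1: 83a − 264b = 0.1;  DH-3−DH-1: 195a − 223b = 29.7.
Solving gives a = 0.23713, b = 0.07417.
|∇z| = √(a²+b²) = 0.24846, so dip δ = arctan(0.24846) = 13.95°.
True thickness = vertical thickness × cos δ = 26 × cos 13.95° = 25.2 m.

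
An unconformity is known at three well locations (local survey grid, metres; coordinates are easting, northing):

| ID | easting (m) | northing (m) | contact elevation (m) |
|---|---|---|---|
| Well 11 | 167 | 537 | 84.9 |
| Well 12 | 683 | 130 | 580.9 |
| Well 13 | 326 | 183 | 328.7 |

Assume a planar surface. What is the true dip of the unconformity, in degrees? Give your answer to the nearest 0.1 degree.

Let the plane be z = a·easting + b·northing + c.
Well 12−Well 11: 516a − 407b = 496;  Well 13−Well 11: 159a − 354b = 243.8.
Solving gives a = 0.64737, b = −0.39793.
Gradient magnitude |∇z| = √(a² + b²) = √(0.41908 + 0.15835) = 0.75989.
True dip = arctan(0.75989) = 37.2°, dipping toward WNW (azimuth ≈ 302°).

37.2°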